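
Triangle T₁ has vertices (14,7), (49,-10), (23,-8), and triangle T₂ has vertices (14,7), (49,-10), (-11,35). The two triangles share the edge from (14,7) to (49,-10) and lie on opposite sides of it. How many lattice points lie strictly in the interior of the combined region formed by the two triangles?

454

The union is the simple quadrilateral with vertices (14,7), (23,-8), (49,-10), (-11,35) in order.
By the shoelace formula, twice the signed area is |[14·(-8) − 23·7] + [23·(-10) − 49·(-8)] + [49·35 − (-11)·(-10)] + [(-11)·7 − 14·35]| = 927, so the area is 927/2.
The number of boundary lattice points is Σ gcd(|Δx|,|Δy|) = gcd(9,15) + gcd(26,2) + gcd(60,45) + gcd(25,28) = 3+2+15+1 = 21.
By Pick's theorem I = A − B/2 + 1 = 927/2 − 21/2 + 1 = 454.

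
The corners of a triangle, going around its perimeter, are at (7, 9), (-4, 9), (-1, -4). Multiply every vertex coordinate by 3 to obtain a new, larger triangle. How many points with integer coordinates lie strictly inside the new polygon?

625

Using the shoelace formula, 2A = |[7·9 − (-4)·9] + [(-4)·(-4) − (-1)·9] + [(-1)·9 − 7·(-4)]| = 143, so the area is 143/2.
The number of boundary lattice points is Σ gcd(|Δx|,|Δy|) = gcd(11,0) + gcd(3,13) + gcd(8,13) = 11+1+1 = 13.
Scaling by 3 multiplies the area by 3² = 9 (so the new area is 1287/2) and multiplies the boundary lattice-point count by 3, giving 39.
By Pick's theorem, the interior count of the dilated polygon is 1287/2 − 39/2 + 1 = 625.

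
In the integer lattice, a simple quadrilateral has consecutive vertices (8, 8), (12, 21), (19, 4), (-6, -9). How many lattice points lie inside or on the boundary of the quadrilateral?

By the shoelace formula, twice the signed area is |(8·21 − 12·8) + (12·4 − 19·21) + (19·(-9) − (-6)·4) + ((-6)·8 − 8·(-9))| = 402, so the area is 201.
The number of boundary lattice points is Σ gcd(|Δx|,|Δy|) = gcd(4,13) + gcd(7,17) + gcd(25,13) + gcd(14,17) = 1+1+1+1 = 4.
Pick's theorem gives I = A − B/2 + 1 = 201 − 4/2 + 1 = 200, so the closed region contains I + B = 200 + 4 = 204 lattice points.

204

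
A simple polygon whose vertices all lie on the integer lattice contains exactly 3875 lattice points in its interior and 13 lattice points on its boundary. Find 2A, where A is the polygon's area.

7761

Pick's theorem states A = I + B/2 − 1, so A = 3875 + 13/2 − 1 = 7761/2.
Hence 2A = 7761.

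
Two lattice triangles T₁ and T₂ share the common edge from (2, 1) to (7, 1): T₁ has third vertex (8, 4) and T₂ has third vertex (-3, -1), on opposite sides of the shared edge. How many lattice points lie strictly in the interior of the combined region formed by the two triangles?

10

The union is the simple quadrilateral with vertices (2, 1), (8, 4), (7, 1), (-3, -1) in order.
The shoelace formula gives twice the area as |[2·4 − 8·1] + [8·1 − 7·4] + [7·(-1) − (-3)·1] + [(-3)·1 − 2·(-1)]| = 25, so the area is 12.5.
Summing gcd(|Δx|,|Δy|) over the edges gives the boundary count: gcd(6,3) + gcd(1,3) + gcd(10,2) + gcd(5,2) = 3+1+2+1 = 7.
By Pick's theorem I = A − B/2 + 1 = 12.5 − 7/2 + 1 = 10.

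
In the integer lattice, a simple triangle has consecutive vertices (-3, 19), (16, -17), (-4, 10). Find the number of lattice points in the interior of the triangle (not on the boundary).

The shoelace formula gives twice the area as |[(-3)·(-17) − 16·19] + [16·10 − (-4)·(-17)] + [(-4)·19 − (-3)·10]| = 207, so the area is 207/2.
Along each edge there are gcd(|Δx|,|Δy|)+1 lattice points, so counting each shared vertex once the boundary has gcd(19,36) + gcd(20,27) + gcd(1,9) = 1+1+1 = 3.
Pick's theorem gives I = A − B/2 + 1 = 207/2 − 3/2 + 1 = 103.

103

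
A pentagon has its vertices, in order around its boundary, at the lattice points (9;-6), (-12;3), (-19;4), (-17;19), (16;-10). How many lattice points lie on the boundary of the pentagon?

The number of boundary lattice points is Σ gcd(|Δx|,|Δy|) = gcd(21,9) + gcd(7,1) + gcd(2,15) + gcd(33,29) + gcd(7,4) = 3+1+1+1+1 = 7.

7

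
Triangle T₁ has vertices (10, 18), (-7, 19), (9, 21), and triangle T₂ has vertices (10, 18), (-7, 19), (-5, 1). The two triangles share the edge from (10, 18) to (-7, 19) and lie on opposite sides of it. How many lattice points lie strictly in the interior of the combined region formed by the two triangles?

The union is the simple quadrilateral with vertices (10, 18), (9, 21), (-7, 19), (-5, 1) in order.
By the shoelace formula, twice the signed area is |[10·21 − 9·18] + [9·19 − (-7)·21] + [(-7)·1 − (-5)·19] + [(-5)·18 − 10·1]| = 354, so the area is 177.
Summing gcd(|Δx|,|Δy|) over the edges gives the boundary count: gcd(1,3) + gcd(16,2) + gcd(2,18) + gcd(15,17) = 1+2+2+1 = 6.
By Pick's theorem I = A − B/2 + 1 = 177 − 6/2 + 1 = 175.

175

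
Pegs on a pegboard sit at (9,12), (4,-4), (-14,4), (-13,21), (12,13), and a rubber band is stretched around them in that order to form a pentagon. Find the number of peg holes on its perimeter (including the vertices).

Summing gcd(|Δx|,|Δy|) over the edges gives the boundary count: gcd(5,16) + gcd(18,8) + gcd(1,17) + gcd(25,8) + gcd(3,1) = 1+2+1+1+1 = 6.

6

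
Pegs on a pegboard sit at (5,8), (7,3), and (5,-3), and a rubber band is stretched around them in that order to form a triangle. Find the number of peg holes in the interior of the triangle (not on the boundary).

Using the shoelace formula, 2A = |(5·3 − 7·8) + (7·(-3) − 5·3) + (5·8 − 5·(-3))| = 22, so the area is 11.
The number of boundary lattice points is Σ gcd(|Δx|,|Δy|) = gcd(2,5) + gcd(2,6) + gcd(0,11) = 1+2+11 = 14.
By Pick's theorem A = I + B/2 − 1, so I = 11 − 14/2 + 1 = 5.

5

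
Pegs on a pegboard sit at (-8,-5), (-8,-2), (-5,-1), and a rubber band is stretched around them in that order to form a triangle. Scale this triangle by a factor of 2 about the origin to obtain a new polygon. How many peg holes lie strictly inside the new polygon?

14

Using the shoelace formula, 2A = |[(-8)·(-2) − (-8)·(-5)] + [(-8)·(-1) − (-5)·(-2)] + [(-5)·(-5) − (-8)·(-1)]| = 9, so the area is 9/2.
Along each edge there are gcd(|Δx|,|Δy|)+1 lattice points, so counting each shared vertex once the boundary has gcd(0,3) + gcd(3,1) + gcd(3,4) = 3+1+1 = 5.
Scaling by 2 multiplies the area by 2² = 4 (so the new area is 18) and multiplies the boundary lattice-point count by 2, giving 10.
By Pick's theorem, the interior count of the dilated polygon is 18 − 10/2 + 1 = 14.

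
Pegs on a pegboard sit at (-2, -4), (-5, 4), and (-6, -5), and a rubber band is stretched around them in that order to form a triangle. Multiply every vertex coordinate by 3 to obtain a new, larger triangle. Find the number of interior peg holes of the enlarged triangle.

154

Using the shoelace formula, 2A = |((-2)·4 − (-5)·(-4)) + ((-5)·(-5) − (-6)·4) + ((-6)·(-4) − (-2)·(-5))| = 35, so the area is 35/2.
Summing gcd(|Δx|,|Δy|) over the edges gives the boundary count: gcd(3,8) + gcd(1,9) + gcd(4,1) = 1+1+1 = 3.
Scaling by 3 multiplies the area by 3² = 9 (so the new area is 315/2) and multiplies the boundary lattice-point count by 3, giving 9.
By Pick's theorem, the interior count of the dilated polygon is 315/2 − 9/2 + 1 = 154.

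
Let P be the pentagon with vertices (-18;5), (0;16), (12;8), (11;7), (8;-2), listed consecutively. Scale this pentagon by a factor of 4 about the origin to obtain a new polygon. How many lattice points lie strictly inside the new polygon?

Using the shoelace formula, 2A = |[(-18)·16 − 0·5] + [0·8 − 12·16] + [12·7 − 11·8] + [11·(-2) − 8·7] + [8·5 − (-18)·(-2)]| = 558, so the area is 279.
Summing gcd(|Δx|,|Δy|) over the edges gives the boundary count: gcd(18,11) + gcd(12,8) + gcd(1,1) + gcd(3,9) + gcd(26,7) = 1+4+1+3+1 = 10.
Scaling by 4 multiplies the area by 4² = 16 (so the new area is 4464) and multiplies the boundary lattice-point count by 4, giving 40.
By Pick's theorem, the interior count of the dilated polygon is 4464 − 40/2 + 1 = 4445.

4445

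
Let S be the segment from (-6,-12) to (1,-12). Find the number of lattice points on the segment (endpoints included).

8

The number of lattice points on a segment between lattice points is gcd(|Δx|,|Δy|) + 1 = gcd(7,0) + 1 = 7 + 1 = 8.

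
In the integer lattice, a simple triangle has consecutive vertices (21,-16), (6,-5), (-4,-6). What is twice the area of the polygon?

Using the shoelace formula, 2A = |[21·(-5) − 6·(-16)] + [6·(-6) − (-4)·(-5)] + [(-4)·(-16) − 21·(-6)]| = 125, so the area is 62.5.

125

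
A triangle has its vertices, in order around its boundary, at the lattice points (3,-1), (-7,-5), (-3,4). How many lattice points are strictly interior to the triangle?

36

Using the shoelace formula, 2A = |(3·(-5) − (-7)·(-1)) + ((-7)·4 − (-3)·(-5)) + ((-3)·(-1) − 3·4)| = 74, so the area is 37.
Summing gcd(|Δx|,|Δy|) over the edges gives the boundary count: gcd(10,4) + gcd(4,9) + gcd(6,5) = 2+1+1 = 4.
By Pick's theorem A = I + B/2 − 1, so I = 37 − 4/2 + 1 = 36.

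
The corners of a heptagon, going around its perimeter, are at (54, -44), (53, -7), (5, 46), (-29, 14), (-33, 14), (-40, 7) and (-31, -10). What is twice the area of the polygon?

8737

The shoelace formula gives twice the area as |[54·(-7) − 53·(-44)] + [53·46 − 5·(-7)] + [5·14 − (-29)·46] + [(-29)·14 − (-33)·14] + [(-33)·7 − (-40)·14] + [(-40)·(-10) − (-31)·7] + [(-31)·(-44) − 54·(-10)]| = 8737, so the area is 4368.5.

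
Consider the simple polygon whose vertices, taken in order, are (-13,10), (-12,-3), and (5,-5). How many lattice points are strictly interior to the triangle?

108

The shoelace formula gives twice the area as |[(-13)·(-3) − (-12)·10] + [(-12)·(-5) − 5·(-3)] + [5·10 − (-13)·(-5)]| = 219, so the area is 109.5.
The number of boundary lattice points is Σ gcd(|Δx|,|Δy|) = gcd(1,13) + gcd(17,2) + gcd(18,15) = 1+1+3 = 5.
Pick's theorem gives I = A − B/2 + 1 = 109.5 − 5/2 + 1 = 108.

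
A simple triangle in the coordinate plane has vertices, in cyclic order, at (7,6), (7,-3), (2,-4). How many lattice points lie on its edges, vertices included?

The number of boundary lattice points is Σ gcd(|Δx|,|Δy|) = gcd(0,9) + gcd(5,1) + gcd(5,10) = 9+1+5 = 15.

15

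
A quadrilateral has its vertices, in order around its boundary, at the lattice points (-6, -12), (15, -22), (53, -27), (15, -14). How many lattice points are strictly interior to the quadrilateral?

The shoelace formula gives twice the area as |((-6)·(-22) − 15·(-12)) + (15·(-27) − 53·(-22)) + (53·(-14) − 15·(-27)) + (15·(-12) − (-6)·(-14))| = 472, so the area is 236.
Summing gcd(|Δx|,|Δy|) over the edges gives the boundary count: gcd(21,10) + gcd(38,5) + gcd(38,13) + gcd(21,2) = 1+1+1+1 = 4.
Pick's theorem gives I = A − B/2 + 1 = 236 − 4/2 + 1 = 235.

235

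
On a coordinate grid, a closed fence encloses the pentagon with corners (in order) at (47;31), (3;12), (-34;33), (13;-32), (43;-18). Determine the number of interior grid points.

By the shoelace formula, twice the signed area is |[47·12 − 3·31] + [3·33 − (-34)·12] + [(-34)·(-32) − 13·33] + [13·(-18) − 43·(-32)] + [43·31 − 47·(-18)]| = 4958, so the area is 2479.
Along each edge there are gcd(|Δx|,|Δy|)+1 lattice points, so counting each shared vertex once the boundary has gcd(44,19) + gcd(37,21) + gcd(47,65) + gcd(30,14) + gcd(4,49) = 1+1+1+2+1 = 6.
Pick's theorem gives I = A − B/2 + 1 = 2479 − 6/2 + 1 = 2477.

2477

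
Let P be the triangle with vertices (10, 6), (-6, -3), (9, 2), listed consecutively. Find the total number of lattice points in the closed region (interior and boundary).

The shoelace formula gives twice the area as |[10·(-3) − (-6)·6] + [(-6)·2 − 9·(-3)] + [9·6 − 10·2]| = 55, so the area is 55/2.
Summing gcd(|Δx|,|Δy|) over the edges gives the boundary count: gcd(16,9) + gcd(15,5) + gcd(1,4) = 1+5+1 = 7.
Pick's theorem gives I = A − B/2 + 1 = 55/2 − 7/2 + 1 = 25, so the closed region contains I + B = 25 + 7 = 32 lattice points.

32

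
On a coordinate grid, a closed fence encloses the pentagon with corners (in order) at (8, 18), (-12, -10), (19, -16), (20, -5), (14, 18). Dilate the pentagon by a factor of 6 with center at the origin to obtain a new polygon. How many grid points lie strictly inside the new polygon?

23020

By the shoelace formula, twice the signed area is |(8·(-10) − (-12)·18) + ((-12)·(-16) − 19·(-10)) + (19·(-5) − 20·(-16)) + (20·18 − 14·(-5)) + (14·18 − 8·18)| = 1281, so the area is 640.5.
Along each edge there are gcd(|Δx|,|Δy|)+1 lattice points, so counting each shared vertex once the boundary has gcd(20,28) + gcd(31,6) + gcd(1,11) + gcd(6,23) + gcd(6,0) = 4+1+1+1+6 = 13.
Scaling by 6 multiplies the area by 6² = 36 (so the new area is 23058) and multiplies the boundary lattice-point count by 6, giving 78.
By Pick's theorem, the interior count of the dilated polygon is 23058 − 78/2 + 1 = 23020.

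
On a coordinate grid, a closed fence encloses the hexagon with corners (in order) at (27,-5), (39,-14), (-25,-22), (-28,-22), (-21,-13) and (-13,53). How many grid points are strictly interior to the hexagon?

2093

By the shoelace formula, twice the signed area is |[27·(-14) − 39·(-5)] + [39·(-22) − (-25)·(-14)] + [(-25)·(-22) − (-28)·(-22)] + [(-28)·(-13) − (-21)·(-22)] + [(-21)·53 − (-13)·(-13)] + [(-13)·(-5) − 27·53]| = 4203, so the area is 4203/2.
Along each edge there are gcd(|Δx|,|Δy|)+1 lattice points, so counting each shared vertex once the boundary has gcd(12,9) + gcd(64,8) + gcd(3,0) + gcd(7,9) + gcd(8,66) + gcd(40,58) = 3+8+3+1+2+2 = 19.
Pick's theorem gives I = A − B/2 + 1 = 4203/2 − 19/2 + 1 = 2093.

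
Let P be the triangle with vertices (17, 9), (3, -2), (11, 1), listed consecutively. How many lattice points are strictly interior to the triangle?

22

The shoelace formula gives twice the area as |[17·(-2) − 3·9] + [3·1 − 11·(-2)] + [11·9 − 17·1]| = 46, so the area is 23.
Along each edge there are gcd(|Δx|,|Δy|)+1 lattice points, so counting each shared vertex once the boundary has gcd(14,11) + gcd(8,3) + gcd(6,8) = 1+1+2 = 4.
Pick's theorem gives I = A − B/2 + 1 = 23 − 4/2 + 1 = 22.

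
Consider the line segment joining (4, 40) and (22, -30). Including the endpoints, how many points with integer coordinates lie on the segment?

The number of lattice points on a segment between lattice points is gcd(|Δx|,|Δy|) + 1 = gcd(18,70) + 1 = 2 + 1 = 3.

3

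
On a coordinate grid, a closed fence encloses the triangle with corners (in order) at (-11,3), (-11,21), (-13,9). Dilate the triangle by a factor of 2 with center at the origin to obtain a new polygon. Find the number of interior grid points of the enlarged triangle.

Using the shoelace formula, 2A = |[(-11)·21 − (-11)·3] + [(-11)·9 − (-13)·21] + [(-13)·3 − (-11)·9]| = 36, so the area is 18.
Along each edge there are gcd(|Δx|,|Δy|)+1 lattice points, so counting each shared vertex once the boundary has gcd(0,18) + gcd(2,12) + gcd(2,6) = 18+2+2 = 22.
Scaling by 2 multiplies the area by 2² = 4 (so the new area is 72) and multiplies the boundary lattice-point count by 2, giving 44.
By Pick's theorem, the interior count of the dilated polygon is 72 − 44/2 + 1 = 51.

51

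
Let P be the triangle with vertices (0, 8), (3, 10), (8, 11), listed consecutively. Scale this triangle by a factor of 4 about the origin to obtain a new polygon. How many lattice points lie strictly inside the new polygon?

Using the shoelace formula, 2A = |[0·10 − 3·8] + [3·11 − 8·10] + [8·8 − 0·11]| = 7, so the area is 7/2.
The number of boundary lattice points is Σ gcd(|Δx|,|Δy|) = gcd(3,2) + gcd(5,1) + gcd(8,3) = 1+1+1 = 3.
Scaling by 4 multiplies the area by 4² = 16 (so the new area is 56) and multiplies the boundary lattice-point count by 4, giving 12.
By Pick's theorem, the interior count of the dilated polygon is 56 − 12/2 + 1 = 51.

51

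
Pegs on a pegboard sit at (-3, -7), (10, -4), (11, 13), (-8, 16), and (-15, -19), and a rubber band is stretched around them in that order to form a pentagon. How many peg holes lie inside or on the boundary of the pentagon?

Using the shoelace formula, 2A = |((-3)·(-4) − 10·(-7)) + (10·13 − 11·(-4)) + (11·16 − (-8)·13) + ((-8)·(-19) − (-15)·16) + ((-15)·(-7) − (-3)·(-19))| = 976, so the area is 488.
Summing gcd(|Δx|,|Δy|) over the edges gives the boundary count: gcd(13,3) + gcd(1,17) + gcd(19,3) + gcd(7,35) + gcd(12,12) = 1+1+1+7+12 = 22.
Pick's theorem gives I = A − B/2 + 1 = 488 − 22/2 + 1 = 478, so the closed region contains I + B = 478 + 22 = 500 lattice points.

500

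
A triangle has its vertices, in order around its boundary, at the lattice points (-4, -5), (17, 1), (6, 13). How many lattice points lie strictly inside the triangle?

Using the shoelace formula, 2A = |((-4)·1 − 17·(-5)) + (17·13 − 6·1) + (6·(-5) − (-4)·13)| = 318, so the area is 159.
Along each edge there are gcd(|Δx|,|Δy|)+1 lattice points, so counting each shared vertex once the boundary has gcd(21,6) + gcd(11,12) + gcd(10,18) = 3+1+2 = 6.
By Pick's theorem A = I + B/2 − 1, so I = 159 − 6/2 + 1 = 157.

157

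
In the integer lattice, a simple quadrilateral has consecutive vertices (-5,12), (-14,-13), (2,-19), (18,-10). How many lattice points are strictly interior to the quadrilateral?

The shoelace formula gives twice the area as |[(-5)·(-13) − (-14)·12] + [(-14)·(-19) − 2·(-13)] + [2·(-10) − 18·(-19)] + [18·12 − (-5)·(-10)]| = 1013, so the area is 506.5.
Summing gcd(|Δx|,|Δy|) over the edges gives the boundary count: gcd(9,25) + gcd(16,6) + gcd(16,9) + gcd(23,22) = 1+2+1+1 = 5.
By Pick's theorem A = I + B/2 − 1, so I = 506.5 − 5/2 + 1 = 505.

505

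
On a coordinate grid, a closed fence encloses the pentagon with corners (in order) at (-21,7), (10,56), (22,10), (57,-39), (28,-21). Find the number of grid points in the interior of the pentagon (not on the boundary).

2070

By the shoelace formula, twice the signed area is |[(-21)·56 − 10·7] + [10·10 − 22·56] + [22·(-39) − 57·10] + [57·(-21) − 28·(-39)] + [28·7 − (-21)·(-21)]| = 4156, so the area is 2078.
The number of boundary lattice points is Σ gcd(|Δx|,|Δy|) = gcd(31,49) + gcd(12,46) + gcd(35,49) + gcd(29,18) + gcd(49,28) = 1+2+7+1+7 = 18.
Pick's theorem gives I = A − B/2 + 1 = 2078 − 18/2 + 1 = 2070.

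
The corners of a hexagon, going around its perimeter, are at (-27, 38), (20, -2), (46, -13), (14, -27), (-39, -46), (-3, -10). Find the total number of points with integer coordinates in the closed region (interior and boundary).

Using the shoelace formula, 2A = |[(-27)·(-2) − 20·38] + [20·(-13) − 46·(-2)] + [46·(-27) − 14·(-13)] + [14·(-46) − (-39)·(-27)] + [(-39)·(-10) − (-3)·(-46)] + [(-3)·38 − (-27)·(-10)]| = 3763, so the area is 3763/2.
Along each edge there are gcd(|Δx|,|Δy|)+1 lattice points, so counting each shared vertex once the boundary has gcd(47,40) + gcd(26,11) + gcd(32,14) + gcd(53,19) + gcd(36,36) + gcd(24,48) = 1+1+2+1+36+24 = 65.
Pick's theorem gives I = A − B/2 + 1 = 3763/2 − 65/2 + 1 = 1850, so the closed region contains I + B = 1850 + 65 = 1915 lattice points.

1915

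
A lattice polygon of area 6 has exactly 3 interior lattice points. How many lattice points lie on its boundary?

Pick's theorem gives A = I + B/2 − 1, so B = 2(A − I + 1) = 2(6 − 3 + 1) = 8.

8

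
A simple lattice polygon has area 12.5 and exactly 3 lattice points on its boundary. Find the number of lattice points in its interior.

12

From Pick's theorem, I = A − B/2 + 1 = 12.5 − 3/2 + 1 = 12.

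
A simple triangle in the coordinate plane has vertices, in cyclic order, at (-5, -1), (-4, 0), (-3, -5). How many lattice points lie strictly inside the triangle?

2

The shoelace formula gives twice the area as |((-5)·0 − (-4)·(-1)) + ((-4)·(-5) − (-3)·0) + ((-3)·(-1) − (-5)·(-5))| = 6, so the area is 3.
Along each edge there are gcd(|Δx|,|Δy|)+1 lattice points, so counting each shared vertex once the boundary has gcd(1,1) + gcd(1,5) + gcd(2,4) = 1+1+2 = 4.
Pick's theorem gives I = A − B/2 + 1 = 3 − 4/2 + 1 = 2.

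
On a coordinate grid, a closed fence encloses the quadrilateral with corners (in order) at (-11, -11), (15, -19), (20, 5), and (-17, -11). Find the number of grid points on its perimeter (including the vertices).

Summing gcd(|Δx|,|Δy|) over the edges gives the boundary count: gcd(26,8) + gcd(5,24) + gcd(37,16) + gcd(6,0) = 2+1+1+6 = 10.

10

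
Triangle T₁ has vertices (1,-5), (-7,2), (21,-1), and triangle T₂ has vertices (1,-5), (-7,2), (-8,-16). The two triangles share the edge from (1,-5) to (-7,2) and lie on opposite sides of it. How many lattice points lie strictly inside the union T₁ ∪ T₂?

The union is the simple quadrilateral with vertices (1,-5), (21,-1), (-7,2), (-8,-16) in order.
Using the shoelace formula, 2A = |[1·(-1) − 21·(-5)] + [21·2 − (-7)·(-1)] + [(-7)·(-16) − (-8)·2] + [(-8)·(-5) − 1·(-16)]| = 323, so the area is 323/2.
Along each edge there are gcd(|Δx|,|Δy|)+1 lattice points, so counting each shared vertex once the boundary has gcd(20,4) + gcd(28,3) + gcd(1,18) + gcd(9,11) = 4+1+1+1 = 7.
By Pick's theorem I = A − B/2 + 1 = 323/2 − 7/2 + 1 = 159.

159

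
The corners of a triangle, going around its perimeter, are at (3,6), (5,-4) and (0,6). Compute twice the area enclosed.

30

By the shoelace formula, twice the signed area is |[3·(-4) − 5·6] + [5·6 − 0·(-4)] + [0·6 − 3·6]| = 30, so the area is 15.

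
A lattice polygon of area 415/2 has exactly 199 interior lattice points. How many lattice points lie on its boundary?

19

Pick's theorem gives A = I + B/2 − 1, so B = 2(A − I + 1) = 2(415/2 − 199 + 1) = 19.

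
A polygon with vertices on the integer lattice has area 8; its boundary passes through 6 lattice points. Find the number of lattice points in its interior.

From Pick's theorem, I = A − B/2 + 1 = 8 − 6/2 + 1 = 6.

6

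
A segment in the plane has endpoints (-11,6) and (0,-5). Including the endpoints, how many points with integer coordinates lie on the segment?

The number of lattice points on a segment between lattice points is gcd(|Δx|,|Δy|) + 1 = gcd(11,11) + 1 = 11 + 1 = 12.

12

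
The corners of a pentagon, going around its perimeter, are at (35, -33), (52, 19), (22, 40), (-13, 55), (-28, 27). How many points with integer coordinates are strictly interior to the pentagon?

3465

By the shoelace formula, twice the signed area is |[35·19 − 52·(-33)] + [52·40 − 22·19] + [22·55 − (-13)·40] + [(-13)·27 − (-28)·55] + [(-28)·(-33) − 35·27]| = 6941, so the area is 3470.5.
The number of boundary lattice points is Σ gcd(|Δx|,|Δy|) = gcd(17,52) + gcd(30,21) + gcd(35,15) + gcd(15,28) + gcd(63,60) = 1+3+5+1+3 = 13.
Pick's theorem gives I = A − B/2 + 1 = 3470.5 − 13/2 + 1 = 3465.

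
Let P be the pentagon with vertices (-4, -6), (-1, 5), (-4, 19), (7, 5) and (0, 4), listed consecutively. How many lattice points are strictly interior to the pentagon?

65

By the shoelace formula, twice the signed area is |[(-4)·5 − (-1)·(-6)] + [(-1)·19 − (-4)·5] + [(-4)·5 − 7·19] + [7·4 − 0·5] + [0·(-6) − (-4)·4]| = 134, so the area is 67.
Summing gcd(|Δx|,|Δy|) over the edges gives the boundary count: gcd(3,11) + gcd(3,14) + gcd(11,14) + gcd(7,1) + gcd(4,10) = 1+1+1+1+2 = 6.
Pick's theorem gives I = A − B/2 + 1 = 67 − 6/2 + 1 = 65.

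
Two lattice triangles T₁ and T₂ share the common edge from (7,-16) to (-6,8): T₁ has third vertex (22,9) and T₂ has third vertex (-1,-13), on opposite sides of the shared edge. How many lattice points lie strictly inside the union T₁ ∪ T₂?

The union is the simple quadrilateral with vertices (7,-16), (22,9), (-6,8), (-1,-13) in order.
Using the shoelace formula, 2A = |(7·9 − 22·(-16)) + (22·8 − (-6)·9) + ((-6)·(-13) − (-1)·8) + ((-1)·(-16) − 7·(-13))| = 838, so the area is 419.
Summing gcd(|Δx|,|Δy|) over the edges gives the boundary count: gcd(15,25) + gcd(28,1) + gcd(5,21) + gcd(8,3) = 5+1+1+1 = 8.
By Pick's theorem I = A − B/2 + 1 = 419 − 8/2 + 1 = 416.

416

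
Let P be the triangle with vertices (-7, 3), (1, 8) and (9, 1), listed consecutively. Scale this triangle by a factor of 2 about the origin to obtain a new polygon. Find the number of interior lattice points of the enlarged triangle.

The shoelace formula gives twice the area as |[(-7)·8 − 1·3] + [1·1 − 9·8] + [9·3 − (-7)·1]| = 96, so the area is 48.
Along each edge there are gcd(|Δx|,|Δy|)+1 lattice points, so counting each shared vertex once the boundary has gcd(8,5) + gcd(8,7) + gcd(16,2) = 1+1+2 = 4.
Scaling by 2 multiplies the area by 2² = 4 (so the new area is 192) and multiplies the boundary lattice-point count by 2, giving 8.
By Pick's theorem, the interior count of the dilated polygon is 192 − 8/2 + 1 = 189.

189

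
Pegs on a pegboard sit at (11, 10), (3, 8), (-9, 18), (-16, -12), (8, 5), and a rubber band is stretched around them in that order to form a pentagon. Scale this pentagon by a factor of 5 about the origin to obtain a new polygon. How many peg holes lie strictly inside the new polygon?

7746

The shoelace formula gives twice the area as |(11·8 − 3·10) + (3·18 − (-9)·8) + ((-9)·(-12) − (-16)·18) + ((-16)·5 − 8·(-12)) + (8·10 − 11·5)| = 621, so the area is 310.5.
The number of boundary lattice points is Σ gcd(|Δx|,|Δy|) = gcd(8,2) + gcd(12,10) + gcd(7,30) + gcd(24,17) + gcd(3,5) = 2+2+1+1+1 = 7.
Scaling by 5 multiplies the area by 5² = 25 (so the new area is 7762.5) and multiplies the boundary lattice-point count by 5, giving 35.
By Pick's theorem, the interior count of the dilated polygon is 7762.5 − 35/2 + 1 = 7746.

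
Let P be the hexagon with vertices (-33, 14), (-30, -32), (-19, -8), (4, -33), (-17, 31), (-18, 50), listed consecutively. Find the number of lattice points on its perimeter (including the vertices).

8

Summing gcd(|Δx|,|Δy|) over the edges gives the boundary count: gcd(3,46) + gcd(11,24) + gcd(23,25) + gcd(21,64) + gcd(1,19) + gcd(15,36) = 1+1+1+1+1+3 = 8.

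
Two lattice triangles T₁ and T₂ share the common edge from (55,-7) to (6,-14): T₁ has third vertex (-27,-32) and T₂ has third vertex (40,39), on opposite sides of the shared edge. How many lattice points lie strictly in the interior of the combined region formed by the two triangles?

1503

The union is the simple quadrilateral with vertices (55,-7), (-27,-32), (6,-14), (40,39) in order.
The shoelace formula gives twice the area as |(55·(-32) − (-27)·(-7)) + ((-27)·(-14) − 6·(-32)) + (6·39 − 40·(-14)) + (40·(-7) − 55·39)| = 3010, so the area is 1505.
Summing gcd(|Δx|,|Δy|) over the edges gives the boundary count: gcd(82,25) + gcd(33,18) + gcd(34,53) + gcd(15,46) = 1+3+1+1 = 6.
By Pick's theorem I = A − B/2 + 1 = 1505 − 6/2 + 1 = 1503.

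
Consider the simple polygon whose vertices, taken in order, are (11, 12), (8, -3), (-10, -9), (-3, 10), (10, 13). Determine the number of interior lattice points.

By the shoelace formula, twice the signed area is |[11·(-3) − 8·12] + [8·(-9) − (-10)·(-3)] + [(-10)·10 − (-3)·(-9)] + [(-3)·13 − 10·10] + [10·12 − 11·13]| = 520, so the area is 260.
Along each edge there are gcd(|Δx|,|Δy|)+1 lattice points, so counting each shared vertex once the boundary has gcd(3,15) + gcd(18,6) + gcd(7,19) + gcd(13,3) + gcd(1,1) = 3+6+1+1+1 = 12.
Pick's theorem gives I = A − B/2 + 1 = 260 − 12/2 + 1 = 255.

255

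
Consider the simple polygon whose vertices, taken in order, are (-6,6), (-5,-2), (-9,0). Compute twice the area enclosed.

30

By the shoelace formula, twice the signed area is |((-6)·(-2) − (-5)·6) + ((-5)·0 − (-9)·(-2)) + ((-9)·6 − (-6)·0)| = 30, so the area is 15.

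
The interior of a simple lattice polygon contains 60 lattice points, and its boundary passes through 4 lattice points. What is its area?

61

By Pick's theorem, A = I + B/2 − 1 = 60 + 4/2 − 1 = 61.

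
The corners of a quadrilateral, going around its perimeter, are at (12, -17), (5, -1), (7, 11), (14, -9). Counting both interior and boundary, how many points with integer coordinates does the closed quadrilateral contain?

110

By the shoelace formula, twice the signed area is |[12·(-1) − 5·(-17)] + [5·11 − 7·(-1)] + [7·(-9) − 14·11] + [14·(-17) − 12·(-9)]| = 212, so the area is 106.
Along each edge there are gcd(|Δx|,|Δy|)+1 lattice points, so counting each shared vertex once the boundary has gcd(7,16) + gcd(2,12) + gcd(7,20) + gcd(2,8) = 1+2+1+2 = 6.
Pick's theorem gives I = A − B/2 + 1 = 106 − 6/2 + 1 = 104, so the closed region contains I + B = 104 + 6 = 110 lattice points.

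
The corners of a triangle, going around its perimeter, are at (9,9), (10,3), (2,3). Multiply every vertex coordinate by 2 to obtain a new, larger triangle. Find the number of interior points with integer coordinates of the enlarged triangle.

By the shoelace formula, twice the signed area is |[9·3 − 10·9] + [10·3 − 2·3] + [2·9 − 9·3]| = 48, so the area is 24.
Summing gcd(|Δx|,|Δy|) over the edges gives the boundary count: gcd(1,6) + gcd(8,0) + gcd(7,6) = 1+8+1 = 10.
Scaling by 2 multiplies the area by 2² = 4 (so the new area is 96) and multiplies the boundary lattice-point count by 2, giving 20.
By Pick's theorem, the interior count of the dilated polygon is 96 − 20/2 + 1 = 87.

87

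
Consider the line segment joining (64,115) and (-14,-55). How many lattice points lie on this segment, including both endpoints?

3

The number of lattice points on a segment between lattice points is gcd(|Δx|,|Δy|) + 1 = gcd(78,170) + 1 = 2 + 1 = 3.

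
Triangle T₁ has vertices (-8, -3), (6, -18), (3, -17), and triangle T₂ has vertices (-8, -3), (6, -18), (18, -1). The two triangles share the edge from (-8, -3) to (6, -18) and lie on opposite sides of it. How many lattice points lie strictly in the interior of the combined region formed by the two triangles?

The union is the simple quadrilateral with vertices (-8, -3), (3, -17), (6, -18), (18, -1) in order.
Using the shoelace formula, 2A = |((-8)·(-17) − 3·(-3)) + (3·(-18) − 6·(-17)) + (6·(-1) − 18·(-18)) + (18·(-3) − (-8)·(-1))| = 449, so the area is 224.5.
Along each edge there are gcd(|Δx|,|Δy|)+1 lattice points, so counting each shared vertex once the boundary has gcd(11,14) + gcd(3,1) + gcd(12,17) + gcd(26,2) = 1+1+1+2 = 5.
By Pick's theorem I = A − B/2 + 1 = 224.5 − 5/2 + 1 = 223.

223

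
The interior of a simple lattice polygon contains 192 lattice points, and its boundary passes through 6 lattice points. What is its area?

Pick's theorem states A = I + B/2 − 1, so A = 192 + 6/2 − 1 = 194.

194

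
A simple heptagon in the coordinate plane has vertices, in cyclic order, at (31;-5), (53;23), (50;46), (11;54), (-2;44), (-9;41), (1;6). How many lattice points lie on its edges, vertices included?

12

The number of boundary lattice points is Σ gcd(|Δx|,|Δy|) = gcd(22,28) + gcd(3,23) + gcd(39,8) + gcd(13,10) + gcd(7,3) + gcd(10,35) + gcd(30,11) = 2+1+1+1+1+5+1 = 12.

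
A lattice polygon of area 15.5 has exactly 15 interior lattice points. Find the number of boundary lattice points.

3

Pick's theorem gives A = I + B/2 − 1, so B = 2(A − I + 1) = 2(15.5 − 15 + 1) = 3.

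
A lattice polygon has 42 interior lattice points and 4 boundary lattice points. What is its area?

43

Pick's theorem states A = I + B/2 − 1, so A = 42 + 4/2 − 1 = 43.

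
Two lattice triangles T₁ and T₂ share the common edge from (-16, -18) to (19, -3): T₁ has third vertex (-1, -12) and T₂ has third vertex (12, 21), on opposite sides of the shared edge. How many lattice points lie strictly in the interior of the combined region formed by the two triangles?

The union is the simple quadrilateral with vertices (-16, -18), (-1, -12), (19, -3), (12, 21) in order.
The shoelace formula gives twice the area as |((-16)·(-12) − (-1)·(-18)) + ((-1)·(-3) − 19·(-12)) + (19·21 − 12·(-3)) + (12·(-18) − (-16)·21)| = 960, so the area is 480.
The number of boundary lattice points is Σ gcd(|Δx|,|Δy|) = gcd(15,6) + gcd(20,9) + gcd(7,24) + gcd(28,39) = 3+1+1+1 = 6.
By Pick's theorem I = A − B/2 + 1 = 480 − 6/2 + 1 = 478.

478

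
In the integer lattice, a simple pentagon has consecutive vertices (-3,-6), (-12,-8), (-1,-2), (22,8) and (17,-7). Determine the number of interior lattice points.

Using the shoelace formula, 2A = |[(-3)·(-8) − (-12)·(-6)] + [(-12)·(-2) − (-1)·(-8)] + [(-1)·8 − 22·(-2)] + [22·(-7) − 17·8] + [17·(-6) − (-3)·(-7)]| = 409, so the area is 204.5.
The number of boundary lattice points is Σ gcd(|Δx|,|Δy|) = gcd(9,2) + gcd(11,6) + gcd(23,10) + gcd(5,15) + gcd(20,1) = 1+1+1+5+1 = 9.
Pick's theorem gives I = A − B/2 + 1 = 204.5 − 9/2 + 1 = 201.

201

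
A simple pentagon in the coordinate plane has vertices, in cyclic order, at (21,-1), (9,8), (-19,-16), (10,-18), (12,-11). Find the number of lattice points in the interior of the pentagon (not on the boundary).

The shoelace formula gives twice the area as |(21·8 − 9·(-1)) + (9·(-16) − (-19)·8) + ((-19)·(-18) − 10·(-16)) + (10·(-11) − 12·(-18)) + (12·(-1) − 21·(-11))| = 1012, so the area is 506.
The number of boundary lattice points is Σ gcd(|Δx|,|Δy|) = gcd(12,9) + gcd(28,24) + gcd(29,2) + gcd(2,7) + gcd(9,10) = 3+4+1+1+1 = 10.
By Pick's theorem A = I + B/2 − 1, so I = 506 − 10/2 + 1 = 502.

502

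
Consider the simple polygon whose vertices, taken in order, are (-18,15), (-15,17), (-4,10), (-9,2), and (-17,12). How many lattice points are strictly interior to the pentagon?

95

By the shoelace formula, twice the signed area is |[(-18)·17 − (-15)·15] + [(-15)·10 − (-4)·17] + [(-4)·2 − (-9)·10] + [(-9)·12 − (-17)·2] + [(-17)·15 − (-18)·12]| = 194, so the area is 97.
Along each edge there are gcd(|Δx|,|Δy|)+1 lattice points, so counting each shared vertex once the boundary has gcd(3,2) + gcd(11,7) + gcd(5,8) + gcd(8,10) + gcd(1,3) = 1+1+1+2+1 = 6.
By Pick's theorem A = I + B/2 − 1, so I = 97 − 6/2 + 1 = 95.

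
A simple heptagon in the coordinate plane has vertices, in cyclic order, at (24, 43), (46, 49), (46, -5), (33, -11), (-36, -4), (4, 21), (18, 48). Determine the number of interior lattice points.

2698

The shoelace formula gives twice the area as |(24·49 − 46·43) + (46·(-5) − 46·49) + (46·(-11) − 33·(-5)) + (33·(-4) − (-36)·(-11)) + ((-36)·21 − 4·(-4)) + (4·48 − 18·21) + (18·43 − 24·48)| = 5459, so the area is 5459/2.
Summing gcd(|Δx|,|Δy|) over the edges gives the boundary count: gcd(22,6) + gcd(0,54) + gcd(13,6) + gcd(69,7) + gcd(40,25) + gcd(14,27) + gcd(6,5) = 2+54+1+1+5+1+1 = 65.
By Pick's theorem A = I + B/2 − 1, so I = 5459/2 − 65/2 + 1 = 2698.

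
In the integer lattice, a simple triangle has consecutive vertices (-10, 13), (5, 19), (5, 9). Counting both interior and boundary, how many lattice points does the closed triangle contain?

83

By the shoelace formula, twice the signed area is |[(-10)·19 − 5·13] + [5·9 − 5·19] + [5·13 − (-10)·9]| = 150, so the area is 75.
The number of boundary lattice points is Σ gcd(|Δx|,|Δy|) = gcd(15,6) + gcd(0,10) + gcd(15,4) = 3+10+1 = 14.
Pick's theorem gives I = A − B/2 + 1 = 75 − 14/2 + 1 = 69, so the closed region contains I + B = 69 + 14 = 83 lattice points.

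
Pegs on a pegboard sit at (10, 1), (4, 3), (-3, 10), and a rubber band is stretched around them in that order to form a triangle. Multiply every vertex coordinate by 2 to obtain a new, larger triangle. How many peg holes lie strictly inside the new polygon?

Using the shoelace formula, 2A = |[10·3 − 4·1] + [4·10 − (-3)·3] + [(-3)·1 − 10·10]| = 28, so the area is 14.
Along each edge there are gcd(|Δx|,|Δy|)+1 lattice points, so counting each shared vertex once the boundary has gcd(6,2) + gcd(7,7) + gcd(13,9) = 2+7+1 = 10.
Scaling by 2 multiplies the area by 2² = 4 (so the new area is 56) and multiplies the boundary lattice-point count by 2, giving 20.
By Pick's theorem, the interior count of the dilated polygon is 56 − 20/2 + 1 = 47.

47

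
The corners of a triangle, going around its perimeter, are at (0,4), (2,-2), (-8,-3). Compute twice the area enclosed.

62

Using the shoelace formula, 2A = |[0·(-2) − 2·4] + [2·(-3) − (-8)·(-2)] + [(-8)·4 − 0·(-3)]| = 62, so the area is 31.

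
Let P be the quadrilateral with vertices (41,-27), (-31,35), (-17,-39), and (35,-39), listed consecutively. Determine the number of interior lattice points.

Using the shoelace formula, 2A = |[41·35 − (-31)·(-27)] + [(-31)·(-39) − (-17)·35] + [(-17)·(-39) − 35·(-39)] + [35·(-27) − 41·(-39)]| = 5084, so the area is 2542.
Summing gcd(|Δx|,|Δy|) over the edges gives the boundary count: gcd(72,62) + gcd(14,74) + gcd(52,0) + gcd(6,12) = 2+2+52+6 = 62.
Pick's theorem gives I = A − B/2 + 1 = 2542 − 62/2 + 1 = 2512.

2512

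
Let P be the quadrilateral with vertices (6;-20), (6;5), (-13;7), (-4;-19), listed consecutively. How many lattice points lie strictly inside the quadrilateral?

By the shoelace formula, twice the signed area is |(6·5 − 6·(-20)) + (6·7 − (-13)·5) + ((-13)·(-19) − (-4)·7) + ((-4)·(-20) − 6·(-19))| = 726, so the area is 363.
Summing gcd(|Δx|,|Δy|) over the edges gives the boundary count: gcd(0,25) + gcd(19,2) + gcd(9,26) + gcd(10,1) = 25+1+1+1 = 28.
By Pick's theorem A = I + B/2 − 1, so I = 363 − 28/2 + 1 = 350.

350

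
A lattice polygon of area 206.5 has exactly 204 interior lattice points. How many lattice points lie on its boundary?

7

Pick's theorem gives A = I + B/2 − 1, so B = 2(A − I + 1) = 2(206.5 − 204 + 1) = 7.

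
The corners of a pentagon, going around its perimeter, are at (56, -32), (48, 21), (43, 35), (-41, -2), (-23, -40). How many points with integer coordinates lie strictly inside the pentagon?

4702

Using the shoelace formula, 2A = |[56·21 − 48·(-32)] + [48·35 − 43·21] + [43·(-2) − (-41)·35] + [(-41)·(-40) − (-23)·(-2)] + [(-23)·(-32) − 56·(-40)]| = 9408, so the area is 4704.
Summing gcd(|Δx|,|Δy|) over the edges gives the boundary count: gcd(8,53) + gcd(5,14) + gcd(84,37) + gcd(18,38) + gcd(79,8) = 1+1+1+2+1 = 6.
By Pick's theorem A = I + B/2 − 1, so I = 4704 − 6/2 + 1 = 4702.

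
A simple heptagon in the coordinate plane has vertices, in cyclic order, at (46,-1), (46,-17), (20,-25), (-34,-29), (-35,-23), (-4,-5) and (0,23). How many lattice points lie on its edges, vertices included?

Along each edge there are gcd(|Δx|,|Δy|)+1 lattice points, so counting each shared vertex once the boundary has gcd(0,16) + gcd(26,8) + gcd(54,4) + gcd(1,6) + gcd(31,18) + gcd(4,28) + gcd(46,24) = 16+2+2+1+1+4+2 = 28.

28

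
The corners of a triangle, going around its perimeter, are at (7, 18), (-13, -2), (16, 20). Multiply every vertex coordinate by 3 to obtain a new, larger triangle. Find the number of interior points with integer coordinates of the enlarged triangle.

598

The shoelace formula gives twice the area as |(7·(-2) − (-13)·18) + ((-13)·20 − 16·(-2)) + (16·18 − 7·20)| = 140, so the area is 70.
Along each edge there are gcd(|Δx|,|Δy|)+1 lattice points, so counting each shared vertex once the boundary has gcd(20,20) + gcd(29,22) + gcd(9,2) = 20+1+1 = 22.
Scaling by 3 multiplies the area by 3² = 9 (so the new area is 630) and multiplies the boundary lattice-point count by 3, giving 66.
By Pick's theorem, the interior count of the dilated polygon is 630 − 66/2 + 1 = 598.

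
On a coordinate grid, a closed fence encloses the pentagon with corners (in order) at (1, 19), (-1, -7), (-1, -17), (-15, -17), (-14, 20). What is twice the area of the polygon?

The shoelace formula gives twice the area as |[1·(-7) − (-1)·19] + [(-1)·(-17) − (-1)·(-7)] + [(-1)·(-17) − (-15)·(-17)] + [(-15)·20 − (-14)·(-17)] + [(-14)·19 − 1·20]| = 1040, so the area is 520.

1040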